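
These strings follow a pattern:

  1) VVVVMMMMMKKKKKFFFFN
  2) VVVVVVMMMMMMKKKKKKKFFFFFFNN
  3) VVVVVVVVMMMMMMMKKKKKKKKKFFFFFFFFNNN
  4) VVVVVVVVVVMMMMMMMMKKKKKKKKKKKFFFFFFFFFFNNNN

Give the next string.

VVVVVVVVVVVVMMMMMMMMMKKKKKKKKKKKKKFFFFFFFFFFFFNNNNN

Each string has the form V^{2n} M^{n+3} K^{2n+1} F^{2n} N^{n-1}, where the shown terms are n = 2, 3, 4, 5.
At n = 6 the blocks have lengths 12, 9, 13, 12, 5.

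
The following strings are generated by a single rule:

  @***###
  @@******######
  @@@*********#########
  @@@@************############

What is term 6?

Term n consists of n @'s, followed by 3n *'s, followed by 3n #'s (n = 1, 2, …).
Setting n = 6 gives 6, 18, 18 characters in each block.

@@@@@@******************##################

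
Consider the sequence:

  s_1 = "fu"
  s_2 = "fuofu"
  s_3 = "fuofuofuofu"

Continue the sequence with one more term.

Each string is two copies of the previous one joined by 'o'.
Doubling fuofuofuofu with 'o' between the halves:

fuofuofuofuofuofuofuofu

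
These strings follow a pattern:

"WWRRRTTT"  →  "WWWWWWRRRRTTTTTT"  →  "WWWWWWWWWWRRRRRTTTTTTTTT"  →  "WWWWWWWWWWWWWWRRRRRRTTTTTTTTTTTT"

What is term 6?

WWWWWWWWWWWWWWWWWWWWWWRRRRRRRRTTTTTTTTTTTTTTTTTT

Reading off run lengths: W runs 2, 6, 10, 14; R runs 3, 4, 5, 6; T runs 3, 6, 9, 12 — each is linear in n (n = 1, 2, …).
Setting n = 6 gives 22, 8, 18 characters in each block.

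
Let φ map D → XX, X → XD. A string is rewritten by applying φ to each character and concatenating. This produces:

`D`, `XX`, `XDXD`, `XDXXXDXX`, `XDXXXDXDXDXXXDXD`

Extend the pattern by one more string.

Rewriting the 16 symbols of XDXXXDXDXDXXXDXD one by one yields XD XX XD XD XD XX XD XX XD XX XD XD XD XX XD XX; concatenated:

XDXXXDXDXDXXXDXXXDXXXDXDXDXXXDXX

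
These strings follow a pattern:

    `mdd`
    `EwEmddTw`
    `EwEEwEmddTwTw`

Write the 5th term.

s(k+1) = EwE·s(k)·Tw, so each term gains EwE as a prefix and Tw as a suffix.
From EwEEwEmddTwTw, 2 further steps: EwEEwEmddTwTw → EwEEwEEwEmddTwTwTw → (answer).

EwEEwEEwEEwEmddTwTwTwTw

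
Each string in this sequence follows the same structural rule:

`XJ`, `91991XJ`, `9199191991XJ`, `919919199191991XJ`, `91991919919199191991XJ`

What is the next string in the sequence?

Every step adds 91991 at the front: s(k+1) = 91991·s(k).
Applying this once more to 91991919919199191991XJ:

9199191991919919199191991XJ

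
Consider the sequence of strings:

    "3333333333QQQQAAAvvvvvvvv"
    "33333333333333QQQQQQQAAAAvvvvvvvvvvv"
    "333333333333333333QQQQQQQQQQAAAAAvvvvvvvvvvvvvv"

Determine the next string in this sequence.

3333333333333333333333QQQQQQQQQQQQQAAAAAAvvvvvvvvvvvvvvvvv

Term n consists of 4n+2 3's, followed by 3n-2 Q's, followed by n+1 A's, followed by 3n+2 v's, where the shown terms are n = 2, 3, 4.
At n = 5 the blocks have lengths 22, 13, 6, 17.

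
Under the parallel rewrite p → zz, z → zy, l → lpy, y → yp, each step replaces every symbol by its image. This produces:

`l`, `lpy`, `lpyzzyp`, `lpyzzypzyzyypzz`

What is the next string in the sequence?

φ(lpyzzypzyzyypzz) expands symbol-by-symbol to lpy zz yp zy zy yp zz zy yp zy yp yp zz zy zy; joining the 15 pieces gives the next term.

lpyzzypzyzyypzzzyypzyypypzzzyzy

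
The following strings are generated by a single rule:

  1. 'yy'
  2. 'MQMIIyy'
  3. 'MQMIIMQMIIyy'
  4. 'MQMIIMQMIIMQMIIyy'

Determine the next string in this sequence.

Each term is the previous one with MQMII prepended.
So the next term is MQMII·MQMIIMQMIIMQMIIyy.

MQMIIMQMIIMQMIIMQMIIyy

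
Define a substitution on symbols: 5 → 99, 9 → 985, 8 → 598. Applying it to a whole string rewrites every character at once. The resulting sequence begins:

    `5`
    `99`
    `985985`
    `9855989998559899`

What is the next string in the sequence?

Applying the rule to each of the 16 symbols of 9855989998559899 gives the pieces 985 598 99 99 985 598 985 985 985 598 99 99 985 598 985 985, which concatenate to the answer.

98559899999855989859859855989999985598985985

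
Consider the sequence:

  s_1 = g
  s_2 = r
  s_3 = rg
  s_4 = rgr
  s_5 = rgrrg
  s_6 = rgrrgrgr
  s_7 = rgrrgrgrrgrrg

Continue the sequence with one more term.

rgrrgrgrrgrrgrgrrgrgr

This is a Fibonacci-style word recurrence s(k) = s(k−1)·s(k−2): e.g. r·g = rg.
The next term joins rgrrgrgrrgrrg and rgrrgrgr.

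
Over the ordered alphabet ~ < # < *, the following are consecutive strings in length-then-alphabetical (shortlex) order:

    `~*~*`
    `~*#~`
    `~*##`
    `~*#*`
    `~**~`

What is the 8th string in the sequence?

Continuing the enumeration 3 steps past ~**~: ~**~ → ~**# → ~*** → (answer).

#~~~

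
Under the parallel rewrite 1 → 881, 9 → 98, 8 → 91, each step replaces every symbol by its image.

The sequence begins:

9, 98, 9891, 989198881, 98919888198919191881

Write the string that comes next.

Rewriting the 20 symbols of 98919888198919191881 one by one yields 98 91 98 881 98 91 91 91 881 98 91 98 881 98 881 98 881 91 91 881; concatenated:

9891988819891919188198919888198881988819191881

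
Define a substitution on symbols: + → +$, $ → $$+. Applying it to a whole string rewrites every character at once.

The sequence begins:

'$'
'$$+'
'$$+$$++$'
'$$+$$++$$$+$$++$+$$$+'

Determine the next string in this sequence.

$$+$$++$$$+$$++$+$$$+$$+$$++$$$+$$++$+$$$++$$$+$$+$$++$

Replace each of the 21 characters of $$+$$++$$$+$$++$+$$$+ in place — $$+ $$+ +$ $$+ $$+ +$ +$ $$+ $$+ $$+ +$ $$+ $$+ +$ +$ $$+ +$ $$+ $$+ $$+ +$ — and concatenate.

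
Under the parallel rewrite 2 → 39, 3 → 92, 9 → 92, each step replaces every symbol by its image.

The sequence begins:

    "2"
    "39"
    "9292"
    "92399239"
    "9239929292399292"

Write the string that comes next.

92399292923992399239929292399239

Applying the rule to each of the 16 symbols of 9239929292399292 gives the pieces 92 39 92 92 92 39 92 39 92 39 92 92 92 39 92 39, which concatenate to the answer.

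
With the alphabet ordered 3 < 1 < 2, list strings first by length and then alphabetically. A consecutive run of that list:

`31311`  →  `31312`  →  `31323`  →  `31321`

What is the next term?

The successor of 31321 increments the rightmost position that isn't already 2 and resets every position after it to 3.

31322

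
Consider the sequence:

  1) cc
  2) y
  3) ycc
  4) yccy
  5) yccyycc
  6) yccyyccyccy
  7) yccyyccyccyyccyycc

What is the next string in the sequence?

yccyyccyccyyccyyccyccyyccyccy

From term 3 onward, concatenate the last term with the second-to-last: y·cc = ycc, ycc·y = yccy, …
The next term joins yccyyccyccyyccyycc and yccyyccyccy.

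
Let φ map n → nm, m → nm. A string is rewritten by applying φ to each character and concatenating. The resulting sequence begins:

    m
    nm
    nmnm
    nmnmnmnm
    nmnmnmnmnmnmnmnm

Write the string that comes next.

φ(nmnmnmnmnmnmnmnm) expands symbol-by-symbol to nm nm nm nm nm nm nm nm nm nm nm nm nm nm nm nm; joining the 16 pieces gives the next term.

nmnmnmnmnmnmnmnmnmnmnmnmnmnmnmnm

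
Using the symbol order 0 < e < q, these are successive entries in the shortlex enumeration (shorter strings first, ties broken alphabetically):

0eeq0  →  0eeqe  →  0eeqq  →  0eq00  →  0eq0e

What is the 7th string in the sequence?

0eqe0

Continuing the enumeration 2 steps past 0eq0e: 0eq0e → 0eq0q → (answer).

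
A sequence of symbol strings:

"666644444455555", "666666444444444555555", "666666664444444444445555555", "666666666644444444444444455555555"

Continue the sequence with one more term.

666666666666444444444444444444555555555

The n-th term is 2n 6's then 3n 4's then n+3 5's, where the shown terms are n = 2, 3, 4, 5.
For the next term, n = 6, so the run lengths are 12, 18, 9.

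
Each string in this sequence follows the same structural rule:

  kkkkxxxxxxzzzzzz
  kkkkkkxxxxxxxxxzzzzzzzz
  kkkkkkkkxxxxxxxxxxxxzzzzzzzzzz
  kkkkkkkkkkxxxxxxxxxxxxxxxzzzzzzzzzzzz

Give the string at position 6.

kkkkkkkkkkkkkkxxxxxxxxxxxxxxxxxxxxxzzzzzzzzzzzzzzzz

Reading off run lengths: k runs 4, 6, 8, 10; x runs 6, 9, 12, 15; z runs 6, 8, 10, 12 — each is linear in n, where the shown terms are n = 2, 3, 4, 5.
At n = 7 the blocks have lengths 14, 21, 16.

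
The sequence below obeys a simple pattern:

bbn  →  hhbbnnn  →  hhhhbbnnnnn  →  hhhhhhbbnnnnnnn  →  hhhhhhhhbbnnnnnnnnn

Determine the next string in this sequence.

hhhhhhhhhhbbnnnnnnnnnnn

Each term wraps the previous one in hh on the left and nn on the right.
So the next term is hh·hhhhhhhhbbnnnnnnnnn·nn.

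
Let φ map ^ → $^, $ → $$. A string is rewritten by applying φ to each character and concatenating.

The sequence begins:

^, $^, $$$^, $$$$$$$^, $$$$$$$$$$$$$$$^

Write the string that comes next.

$$$$$$$$$$$$$$$$$$$$$$$$$$$$$$$^

Replace each of the 16 characters of $$$$$$$$$$$$$$$^ in place — $$ $$ $$ $$ $$ $$ $$ $$ $$ $$ $$ $$ $$ $$ $$ $^ — and concatenate.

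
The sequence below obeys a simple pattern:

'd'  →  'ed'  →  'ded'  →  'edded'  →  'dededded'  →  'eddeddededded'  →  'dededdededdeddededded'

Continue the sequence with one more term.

eddeddededdeddededdededdeddededded

Each term (from the third on) is the two preceding terms concatenated in order: term 3 = d·ed = ded.
The next term joins eddeddededded and dededdededdeddededded.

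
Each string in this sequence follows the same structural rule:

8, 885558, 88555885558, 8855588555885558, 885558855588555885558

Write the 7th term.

8855588555885558855588555885558

Every step adds 88555 at the front: s(k+1) = 88555·s(k).
From 885558855588555885558, 2 further steps: 885558855588555885558 → 88555885558855588555885558 → (answer).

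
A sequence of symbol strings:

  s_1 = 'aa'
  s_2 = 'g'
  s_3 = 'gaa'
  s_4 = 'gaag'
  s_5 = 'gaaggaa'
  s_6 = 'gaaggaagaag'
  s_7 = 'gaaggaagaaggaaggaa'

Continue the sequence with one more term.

This is a Fibonacci-style word recurrence s(k) = s(k−1)·s(k−2): e.g. g·aa = gaa.
So term 8 is gaaggaagaaggaaggaa·gaaggaagaag.

gaaggaagaaggaaggaagaaggaagaag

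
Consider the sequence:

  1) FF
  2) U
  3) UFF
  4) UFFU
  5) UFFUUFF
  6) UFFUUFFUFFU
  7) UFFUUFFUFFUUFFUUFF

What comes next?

From term 3 onward, concatenate the last term with the second-to-last: U·FF = UFF, UFF·U = UFFU, …
The next term joins UFFUUFFUFFUUFFUUFF and UFFUUFFUFFU.

UFFUUFFUFFUUFFUUFFUFFUUFFUFFU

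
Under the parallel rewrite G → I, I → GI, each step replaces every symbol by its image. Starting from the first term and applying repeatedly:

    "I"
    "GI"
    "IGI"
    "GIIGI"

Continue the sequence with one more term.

IGIGIIGI

Apply φ to GIIGI symbol by symbol: G→I, I→GI, I→GI, G→I, I→GI; joined: I GI GI I GI.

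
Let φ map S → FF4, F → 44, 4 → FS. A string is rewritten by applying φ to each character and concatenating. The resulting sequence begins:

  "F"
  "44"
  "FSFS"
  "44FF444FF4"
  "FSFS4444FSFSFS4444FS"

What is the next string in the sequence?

44FF444FF4FSFSFSFS44FF444FF444FF4FSFSFSFS44FF4

Replace each of the 20 characters of FSFS4444FSFSFS4444FS in place — 44 FF4 44 FF4 FS FS FS FS 44 FF4 44 FF4 44 FF4 FS FS FS FS 44 FF4 — and concatenate.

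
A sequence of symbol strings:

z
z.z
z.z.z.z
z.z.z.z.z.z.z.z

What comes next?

z.z.z.z.z.z.z.z.z.z.z.z.z.z.z.z

s(k+1) = s(k)·.·s(k) — each term doubles the last with '.' between the halves.
One more doubling of z.z.z.z.z.z.z.z gives the answer.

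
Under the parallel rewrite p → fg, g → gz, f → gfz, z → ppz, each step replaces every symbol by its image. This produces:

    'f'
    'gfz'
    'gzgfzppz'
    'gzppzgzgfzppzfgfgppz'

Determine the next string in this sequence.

gzppzfgfgppzgzppzgzgfzppzfgfgppzgfzgzgfzgzfgfgppz

Replace each of the 20 characters of gzppzgzgfzppzfgfgppz in place — gz ppz fg fg ppz gz ppz gz gfz ppz fg fg ppz gfz gz gfz gz fg fg ppz — and concatenate.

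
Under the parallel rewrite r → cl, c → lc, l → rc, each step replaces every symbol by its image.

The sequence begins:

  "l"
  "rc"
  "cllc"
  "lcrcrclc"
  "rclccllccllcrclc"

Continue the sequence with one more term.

cllcrclclcrcrclclcrcrclccllcrclc

φ(rclccllccllcrclc) expands symbol-by-symbol to cl lc rc lc lc rc rc lc lc rc rc lc cl lc rc lc; joining the 16 pieces gives the next term.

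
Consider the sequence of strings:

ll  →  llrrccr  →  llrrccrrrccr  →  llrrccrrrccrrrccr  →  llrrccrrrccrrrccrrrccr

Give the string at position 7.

The strings grow by a fixed suffix rrccr each time.
From llrrccrrrccrrrccrrrccr, 2 further steps: llrrccrrrccrrrccrrrccr → llrrccrrrccrrrccrrrccrrrccr → (answer).

llrrccrrrccrrrccrrrccrrrccrrrccr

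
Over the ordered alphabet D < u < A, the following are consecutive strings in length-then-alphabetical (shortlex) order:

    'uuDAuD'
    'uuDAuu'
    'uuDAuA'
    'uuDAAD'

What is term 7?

Advancing 3 positions from uuDAAD through uuDAAD → uuDAAu → uuDAAA reaches term 7.

uuuDDD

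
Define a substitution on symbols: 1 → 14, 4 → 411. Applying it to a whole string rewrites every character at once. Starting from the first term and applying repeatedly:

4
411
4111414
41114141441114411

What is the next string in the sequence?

Replace each of the 17 characters of 41114141441114411 in place — 411 14 14 14 411 14 411 14 411 411 14 14 14 411 411 14 14 — and concatenate.

41114141441114411144114111414144114111414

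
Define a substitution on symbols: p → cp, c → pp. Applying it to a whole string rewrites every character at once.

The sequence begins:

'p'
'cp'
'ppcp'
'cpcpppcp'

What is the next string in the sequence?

ppcpppcpcpcpppcp

Rewriting each symbol of cpcpppcp: c→pp, p→cp, c→pp, p→cp, p→cp, p→cp, c→pp, p→cp, which concatenates to pp cp pp cp cp cp pp cp.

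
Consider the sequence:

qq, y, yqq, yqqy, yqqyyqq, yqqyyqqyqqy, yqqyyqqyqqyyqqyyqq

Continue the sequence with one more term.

This is a Fibonacci-style word recurrence s(k) = s(k−1)·s(k−2): e.g. y·qq = yqq.
So term 8 is yqqyyqqyqqyyqqyyqq·yqqyyqqyqqy.

yqqyyqqyqqyyqqyyqqyqqyyqqyqqy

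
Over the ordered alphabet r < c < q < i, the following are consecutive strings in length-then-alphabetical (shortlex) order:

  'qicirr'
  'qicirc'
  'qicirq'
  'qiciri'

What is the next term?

Find the rightmost character of qiciri below i, bump it to the next letter, and reset everything to its right to r.

qicicr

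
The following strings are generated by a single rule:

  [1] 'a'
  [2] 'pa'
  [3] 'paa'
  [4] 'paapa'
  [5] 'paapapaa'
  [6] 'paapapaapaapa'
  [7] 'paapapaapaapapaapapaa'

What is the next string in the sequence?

paapapaapaapapaapapaapaapapaapaapa

From term 3 onward, concatenate the last term with the second-to-last: pa·a = paa, paa·pa = paapa, …
The next term joins paapapaapaapapaapapaa and paapapaapaapa.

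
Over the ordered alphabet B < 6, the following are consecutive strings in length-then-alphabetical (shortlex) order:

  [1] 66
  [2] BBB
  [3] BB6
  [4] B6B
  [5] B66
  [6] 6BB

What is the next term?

6B6

Treat 6BB as a base-2 numeral over the given alphabet and add one, carrying through any trailing 6's.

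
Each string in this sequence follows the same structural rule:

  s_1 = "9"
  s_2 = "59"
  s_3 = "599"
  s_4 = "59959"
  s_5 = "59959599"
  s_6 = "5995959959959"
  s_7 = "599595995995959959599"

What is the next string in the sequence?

5995959959959599595995995959959959

Each term (from the third on) is the previous term followed by the one before it: term 3 = 59·9 = 599.
Continuing: 599595995995959959599 · 5995959959959 gives term 8.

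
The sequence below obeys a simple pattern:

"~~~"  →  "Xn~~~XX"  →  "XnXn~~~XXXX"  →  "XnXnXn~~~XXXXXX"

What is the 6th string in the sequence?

XnXnXnXnXn~~~XXXXXXXXXX

Every step adds Xn to the front and XX to the end of the previous string.
From XnXnXn~~~XXXXXX, 2 further steps: XnXnXn~~~XXXXXX → XnXnXnXn~~~XXXXXXXX → (answer).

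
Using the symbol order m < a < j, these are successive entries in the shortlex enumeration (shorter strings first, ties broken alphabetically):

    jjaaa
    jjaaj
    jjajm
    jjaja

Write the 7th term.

jjjma

Continuing the enumeration 3 steps past jjaja: jjaja → jjajj → jjjmm → (answer).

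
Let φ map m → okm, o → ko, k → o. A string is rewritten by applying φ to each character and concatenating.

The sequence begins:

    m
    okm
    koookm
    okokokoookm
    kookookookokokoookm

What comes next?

okokookokookokookookookokokoookm

φ(kookookookokokoookm) expands symbol-by-symbol to o ko ko o ko ko o ko ko o ko o ko o ko ko ko o okm; joining the 19 pieces gives the next term.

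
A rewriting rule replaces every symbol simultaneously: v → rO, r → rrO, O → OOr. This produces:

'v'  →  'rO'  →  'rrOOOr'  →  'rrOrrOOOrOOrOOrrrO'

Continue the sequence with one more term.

rrOrrOOOrrrOrrOOOrOOrOOrrrOOOrOOrrrOOOrOOrrrOrrOrrOOOr

φ(rrOrrOOOrOOrOOrrrO) expands symbol-by-symbol to rrO rrO OOr rrO rrO OOr OOr OOr rrO OOr OOr rrO OOr OOr rrO rrO rrO OOr; joining the 18 pieces gives the next term.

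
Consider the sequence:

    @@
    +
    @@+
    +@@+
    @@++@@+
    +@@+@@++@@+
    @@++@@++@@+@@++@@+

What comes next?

+@@+@@++@@+@@++@@++@@+@@++@@+

From term 3 onward, concatenate the second-to-last term with the last: @@·+ = @@+, +·@@+ = +@@+, …
So term 8 is +@@+@@++@@+·@@++@@++@@+@@++@@+.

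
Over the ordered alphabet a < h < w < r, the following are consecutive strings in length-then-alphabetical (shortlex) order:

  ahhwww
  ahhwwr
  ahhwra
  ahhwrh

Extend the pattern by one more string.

ahhwrw

The successor of ahhwrh increments the rightmost position that isn't already r and resets every position after it to a.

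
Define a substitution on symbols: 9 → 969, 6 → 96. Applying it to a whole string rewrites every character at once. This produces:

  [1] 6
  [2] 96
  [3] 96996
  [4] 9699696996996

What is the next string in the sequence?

Rewriting the 13 symbols of 9699696996996 one by one yields 969 96 969 969 96 969 96 969 969 96 969 969 96; concatenated:

9699696996996969969699699696996996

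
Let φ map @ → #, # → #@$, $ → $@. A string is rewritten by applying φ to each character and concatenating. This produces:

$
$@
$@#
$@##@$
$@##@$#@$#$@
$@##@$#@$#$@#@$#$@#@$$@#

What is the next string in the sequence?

Replace each of the 24 characters of $@##@$#@$#$@#@$#$@#@$$@# in place — $@ # #@$ #@$ # $@ #@$ # $@ #@$ $@ # #@$ # $@ #@$ $@ # #@$ # $@ $@ # #@$ — and concatenate.

$@##@$#@$#$@#@$#$@#@$$@##@$#$@#@$$@##@$#$@$@##@$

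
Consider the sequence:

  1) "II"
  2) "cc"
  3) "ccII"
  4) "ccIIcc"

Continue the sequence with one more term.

From term 3 onward, concatenate the last term with the second-to-last: cc·II = ccII, ccII·cc = ccIIcc, …
So term 5 is ccIIcc·ccII.

ccIIccccII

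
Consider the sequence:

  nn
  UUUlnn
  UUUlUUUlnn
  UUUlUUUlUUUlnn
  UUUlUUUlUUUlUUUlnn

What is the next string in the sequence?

Every step adds UUUl at the front: s(k+1) = UUUl·s(k).
So the next term is UUUl·UUUlUUUlUUUlUUUlnn.

UUUlUUUlUUUlUUUlUUUlnn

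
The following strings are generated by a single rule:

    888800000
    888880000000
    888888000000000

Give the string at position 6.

888888888000000000000000

Term n consists of n+1 8's, followed by 2n-1 0's, where the shown terms are n = 3, 4, 5.
Setting n = 8 gives 9, 15 characters in each block.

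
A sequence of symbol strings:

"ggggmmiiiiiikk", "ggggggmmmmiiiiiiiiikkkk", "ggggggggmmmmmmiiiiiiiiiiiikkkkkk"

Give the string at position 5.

ggggggggggggmmmmmmmmmmiiiiiiiiiiiiiiiiiikkkkkkkkkk

Reading off run lengths: g runs 4, 6, 8; m runs 2, 4, 6; i runs 6, 9, 12; k runs 2, 4, 6 — each is linear in n, where the shown terms are n = 2, 3, 4.
Setting n = 6 gives 12, 10, 18, 10 characters in each block.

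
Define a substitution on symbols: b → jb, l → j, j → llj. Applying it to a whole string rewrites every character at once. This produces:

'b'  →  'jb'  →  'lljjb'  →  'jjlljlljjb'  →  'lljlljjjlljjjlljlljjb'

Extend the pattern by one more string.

jjlljjjlljlljlljjjlljlljlljjjlljjjlljlljjb

Applying the rule to each of the 21 symbols of lljlljjjlljjjlljlljjb gives the pieces j j llj j j llj llj llj j j llj llj llj j j llj j j llj llj jb, which concatenate to the answer.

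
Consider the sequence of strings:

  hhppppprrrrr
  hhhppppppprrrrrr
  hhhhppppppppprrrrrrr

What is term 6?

Each string has the form h^{n-1} p^{2n-1} r^{n+2}, where the shown terms are n = 3, 4, 5.
Setting n = 8 gives 7, 15, 10 characters in each block.

hhhhhhhppppppppppppppprrrrrrrrrr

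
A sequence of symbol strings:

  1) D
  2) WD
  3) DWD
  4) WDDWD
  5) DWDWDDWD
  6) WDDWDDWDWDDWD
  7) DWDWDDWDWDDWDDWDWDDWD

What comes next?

From term 3 onward, concatenate the second-to-last term with the last: D·WD = DWD, WD·DWD = WDDWD, …
Continuing: WDDWDDWDWDDWD · DWDWDDWDWDDWDDWDWDDWD gives term 8.

WDDWDDWDWDDWDDWDWDDWDWDDWDDWDWDDWD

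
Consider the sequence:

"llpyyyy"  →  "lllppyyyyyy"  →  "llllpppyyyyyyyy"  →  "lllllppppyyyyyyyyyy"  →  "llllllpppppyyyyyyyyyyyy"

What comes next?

lllllllppppppyyyyyyyyyyyyyy

Term n consists of n l's, followed by n-1 p's, followed by 2n y's, where the shown terms are n = 2, 3, 4, 5, 6.
Setting n = 7 gives 7, 6, 14 characters in each block.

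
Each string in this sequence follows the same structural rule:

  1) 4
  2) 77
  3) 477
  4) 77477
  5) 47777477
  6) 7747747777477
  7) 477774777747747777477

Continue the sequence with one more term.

7747747777477477774777747747777477

Each term (from the third on) is the two preceding terms concatenated in order: term 3 = 4·77 = 477.
Continuing: 7747747777477 · 477774777747747777477 gives term 8.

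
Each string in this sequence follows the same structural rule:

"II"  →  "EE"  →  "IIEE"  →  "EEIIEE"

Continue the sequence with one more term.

From term 3 onward, concatenate the second-to-last term with the last: II·EE = IIEE, EE·IIEE = EEIIEE, …
Continuing: IIEE · EEIIEE gives term 5.

IIEEEEIIEE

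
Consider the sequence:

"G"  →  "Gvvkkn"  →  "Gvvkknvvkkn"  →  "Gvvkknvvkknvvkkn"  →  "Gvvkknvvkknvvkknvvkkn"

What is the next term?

Gvvkknvvkknvvkknvvkknvvkkn

Each term is the previous one with vvkkn appended.
One more step from Gvvkknvvkknvvkknvvkkn gives the answer.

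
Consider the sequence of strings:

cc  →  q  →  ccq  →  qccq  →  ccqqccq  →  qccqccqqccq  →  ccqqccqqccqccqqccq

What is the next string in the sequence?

qccqccqqccqccqqccqqccqccqqccq

Each term (from the third on) is the two preceding terms concatenated in order: term 3 = cc·q = ccq.
So term 8 is qccqccqqccq·ccqqccqqccqccqqccq.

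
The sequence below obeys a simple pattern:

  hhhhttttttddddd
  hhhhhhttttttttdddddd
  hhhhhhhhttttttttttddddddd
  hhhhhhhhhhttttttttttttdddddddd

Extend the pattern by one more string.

hhhhhhhhhhhhttttttttttttttddddddddd

Each string has the form h^{2n-2} t^{2n} d^{n+2}, where the shown terms are n = 3, 4, 5, 6.
Setting n = 7 gives 12, 14, 9 characters in each block.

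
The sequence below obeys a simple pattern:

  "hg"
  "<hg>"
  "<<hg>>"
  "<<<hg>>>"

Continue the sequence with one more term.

Each term wraps the previous one in < on the left and > on the right.
Applying this once more to <<<hg>>>:

<<<<hg>>>>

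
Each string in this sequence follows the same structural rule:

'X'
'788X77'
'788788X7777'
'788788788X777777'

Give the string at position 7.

Every step adds 788 to the front and 77 to the end of the previous string.
From 788788788X777777, 3 further steps: 788788788X777777 → 788788788788X77777777 → 788788788788788X7777777777 → (answer).

788788788788788788X777777777777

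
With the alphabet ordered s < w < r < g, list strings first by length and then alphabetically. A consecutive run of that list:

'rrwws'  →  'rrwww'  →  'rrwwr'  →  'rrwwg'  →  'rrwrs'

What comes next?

The successor of rrwrs increments the rightmost position that isn't already g and resets every position after it to s.

rrwrw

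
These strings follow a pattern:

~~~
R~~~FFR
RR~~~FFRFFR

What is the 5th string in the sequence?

Each term wraps the previous one in R on the left and FFR on the right.
From RR~~~FFRFFR, 2 further steps: RR~~~FFRFFR → RRR~~~FFRFFRFFR → (answer).

RRRR~~~FFRFFRFFRFFR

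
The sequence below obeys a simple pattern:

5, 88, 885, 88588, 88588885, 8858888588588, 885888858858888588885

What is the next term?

Each term (from the third on) is the previous term followed by the one before it: term 3 = 88·5 = 885.
Continuing: 885888858858888588885 · 8858888588588 gives term 8.

8858888588588885888858858888588588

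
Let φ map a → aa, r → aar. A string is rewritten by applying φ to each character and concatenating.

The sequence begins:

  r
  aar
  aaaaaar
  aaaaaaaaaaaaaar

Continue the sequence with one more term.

Applying the rule to each of the 15 symbols of aaaaaaaaaaaaaar gives the pieces aa aa aa aa aa aa aa aa aa aa aa aa aa aa aar, which concatenate to the answer.

aaaaaaaaaaaaaaaaaaaaaaaaaaaaaar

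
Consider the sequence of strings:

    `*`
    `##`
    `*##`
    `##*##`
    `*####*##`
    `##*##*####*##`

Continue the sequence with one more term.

*####*####*##*####*##

From term 3 onward, concatenate the second-to-last term with the last: *·## = *##, ##·*## = ##*##, …
Continuing: *####*## · ##*##*####*## gives term 7.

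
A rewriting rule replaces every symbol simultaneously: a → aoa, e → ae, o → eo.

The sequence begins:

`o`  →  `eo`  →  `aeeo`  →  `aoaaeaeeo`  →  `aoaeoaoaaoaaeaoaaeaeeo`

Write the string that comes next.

aoaeoaoaaeeoaoaeoaoaaoaeoaoaaoaaeaoaeoaoaaoaaeaoaaeaeeo

Applying the rule to each of the 22 symbols of aoaeoaoaaoaaeaoaaeaeeo gives the pieces aoa eo aoa ae eo aoa eo aoa aoa eo aoa aoa ae aoa eo aoa aoa ae aoa ae ae eo, which concatenate to the answer.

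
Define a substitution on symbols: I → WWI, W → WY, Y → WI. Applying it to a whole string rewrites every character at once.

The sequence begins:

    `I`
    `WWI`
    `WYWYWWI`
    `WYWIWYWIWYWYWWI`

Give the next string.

φ(WYWIWYWIWYWYWWI) expands symbol-by-symbol to WY WI WY WWI WY WI WY WWI WY WI WY WI WY WY WWI; joining the 15 pieces gives the next term.

WYWIWYWWIWYWIWYWWIWYWIWYWIWYWYWWI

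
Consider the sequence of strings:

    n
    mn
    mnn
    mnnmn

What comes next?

mnnmnmnn

This is a Fibonacci-style word recurrence s(k) = s(k−1)·s(k−2): e.g. mn·n = mnn.
The next term joins mnnmn and mnn.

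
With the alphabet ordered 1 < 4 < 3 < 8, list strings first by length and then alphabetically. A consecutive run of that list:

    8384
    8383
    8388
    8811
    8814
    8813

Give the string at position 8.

8841

Stepping forward 2 times from 8813: 8813 → 8818, then the target.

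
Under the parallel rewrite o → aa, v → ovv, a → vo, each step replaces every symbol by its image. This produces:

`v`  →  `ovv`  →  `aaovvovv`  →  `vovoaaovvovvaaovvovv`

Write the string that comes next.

ovvaaovvaavovoaaovvovvaaovvovvvovoaaovvovvaaovvovv

Replace each of the 20 characters of vovoaaovvovvaaovvovv in place — ovv aa ovv aa vo vo aa ovv ovv aa ovv ovv vo vo aa ovv ovv aa ovv ovv — and concatenate.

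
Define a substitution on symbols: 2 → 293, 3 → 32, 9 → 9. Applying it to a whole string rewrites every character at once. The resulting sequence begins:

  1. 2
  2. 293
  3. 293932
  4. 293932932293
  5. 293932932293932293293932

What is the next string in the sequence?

Replace each of the 24 characters of 293932932293932293293932 in place — 293 9 32 9 32 293 9 32 293 293 9 32 9 32 293 293 9 32 293 9 32 9 32 293 — and concatenate.

293932932293932293293932932293293932293932932293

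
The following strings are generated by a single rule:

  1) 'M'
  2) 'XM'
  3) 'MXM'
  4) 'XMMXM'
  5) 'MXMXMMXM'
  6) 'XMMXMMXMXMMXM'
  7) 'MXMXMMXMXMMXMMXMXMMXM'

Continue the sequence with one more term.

From term 3 onward, concatenate the second-to-last term with the last: M·XM = MXM, XM·MXM = XMMXM, …
The next term joins XMMXMMXMXMMXM and MXMXMMXMXMMXMMXMXMMXM.

XMMXMMXMXMMXMMXMXMMXMXMMXMMXMXMMXM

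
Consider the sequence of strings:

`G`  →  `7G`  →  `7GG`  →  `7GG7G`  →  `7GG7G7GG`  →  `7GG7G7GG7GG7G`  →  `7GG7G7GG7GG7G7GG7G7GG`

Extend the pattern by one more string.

7GG7G7GG7GG7G7GG7G7GG7GG7G7GG7GG7G

From term 3 onward, concatenate the last term with the second-to-last: 7G·G = 7GG, 7GG·7G = 7GG7G, …
The next term joins 7GG7G7GG7GG7G7GG7G7GG and 7GG7G7GG7GG7G.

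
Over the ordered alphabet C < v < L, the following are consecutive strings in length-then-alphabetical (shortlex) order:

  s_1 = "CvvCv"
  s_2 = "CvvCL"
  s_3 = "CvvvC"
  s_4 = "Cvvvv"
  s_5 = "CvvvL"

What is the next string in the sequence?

The successor of CvvvL increments the rightmost position that isn't already L and resets every position after it to C.

CvvLC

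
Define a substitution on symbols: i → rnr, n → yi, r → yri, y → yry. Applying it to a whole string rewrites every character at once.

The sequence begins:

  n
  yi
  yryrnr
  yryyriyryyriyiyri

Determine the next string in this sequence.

Rewriting the 17 symbols of yryyriyryyriyiyri one by one yields yry yri yry yry yri rnr yry yri yry yry yri rnr yry rnr yry yri rnr; concatenated:

yryyriyryyryyrirnryryyriyryyryyrirnryryrnryryyrirnr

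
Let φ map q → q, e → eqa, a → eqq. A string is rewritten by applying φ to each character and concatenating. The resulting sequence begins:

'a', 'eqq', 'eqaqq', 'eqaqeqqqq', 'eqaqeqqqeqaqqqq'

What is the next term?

Replace each of the 15 characters of eqaqeqqqeqaqqqq in place — eqa q eqq q eqa q q q eqa q eqq q q q q — and concatenate.

eqaqeqqqeqaqqqeqaqeqqqqqq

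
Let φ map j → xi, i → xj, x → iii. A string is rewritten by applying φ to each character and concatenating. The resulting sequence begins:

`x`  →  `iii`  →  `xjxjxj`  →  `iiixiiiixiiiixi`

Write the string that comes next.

φ(iiixiiiixiiiixi) expands symbol-by-symbol to xj xj xj iii xj xj xj xj iii xj xj xj xj iii xj; joining the 15 pieces gives the next term.

xjxjxjiiixjxjxjxjiiixjxjxjxjiiixj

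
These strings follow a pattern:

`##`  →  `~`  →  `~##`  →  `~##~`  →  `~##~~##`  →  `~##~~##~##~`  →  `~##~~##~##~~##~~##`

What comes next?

This is a Fibonacci-style word recurrence s(k) = s(k−1)·s(k−2): e.g. ~·## = ~##.
The next term joins ~##~~##~##~~##~~## and ~##~~##~##~.

~##~~##~##~~##~~##~##~~##~##~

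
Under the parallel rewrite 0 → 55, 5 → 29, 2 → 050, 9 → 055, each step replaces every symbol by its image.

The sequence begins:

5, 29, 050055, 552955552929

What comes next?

Apply φ to 552955552929 symbol by symbol: 5→29, 5→29, 2→050, 9→055, 5→29, 5→29, 5→29, 5→29, 2→050, 9→055, 2→050, 9→055; joined: 29 29 050 055 29 29 29 29 050 055 050 055.

292905005529292929050055050055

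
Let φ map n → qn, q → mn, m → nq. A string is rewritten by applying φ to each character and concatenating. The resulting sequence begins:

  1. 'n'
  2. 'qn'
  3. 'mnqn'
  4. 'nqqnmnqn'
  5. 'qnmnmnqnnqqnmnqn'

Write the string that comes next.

Replace each of the 16 characters of qnmnmnqnnqqnmnqn in place — mn qn nq qn nq qn mn qn qn mn mn qn nq qn mn qn — and concatenate.

mnqnnqqnnqqnmnqnqnmnmnqnnqqnmnqn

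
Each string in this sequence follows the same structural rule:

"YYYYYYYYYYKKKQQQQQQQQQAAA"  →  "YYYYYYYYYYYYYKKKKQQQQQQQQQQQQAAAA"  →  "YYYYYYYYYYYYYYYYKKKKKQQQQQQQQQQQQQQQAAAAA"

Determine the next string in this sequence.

YYYYYYYYYYYYYYYYYYYKKKKKKQQQQQQQQQQQQQQQQQQAAAAAA

Each string has the form Y^{3n+1} K^{n} Q^{3n} A^{n}, where the shown terms are n = 3, 4, 5.
For the next term, n = 6, so the run lengths are 19, 6, 18, 6.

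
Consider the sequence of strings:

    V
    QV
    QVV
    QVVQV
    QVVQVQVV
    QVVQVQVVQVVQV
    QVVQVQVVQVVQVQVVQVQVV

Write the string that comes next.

QVVQVQVVQVVQVQVVQVQVVQVVQVQVVQVVQV

From term 3 onward, concatenate the last term with the second-to-last: QV·V = QVV, QVV·QV = QVVQV, …
Continuing: QVVQVQVVQVVQVQVVQVQVV · QVVQVQVVQVVQV gives term 8.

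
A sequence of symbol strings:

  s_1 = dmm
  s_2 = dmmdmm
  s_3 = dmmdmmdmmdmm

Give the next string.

s(k+1) = s(k)·s(k) — each term doubles the last.
So the next term is two copies of dmmdmmdmmdmm.

dmmdmmdmmdmmdmmdmmdmmdmm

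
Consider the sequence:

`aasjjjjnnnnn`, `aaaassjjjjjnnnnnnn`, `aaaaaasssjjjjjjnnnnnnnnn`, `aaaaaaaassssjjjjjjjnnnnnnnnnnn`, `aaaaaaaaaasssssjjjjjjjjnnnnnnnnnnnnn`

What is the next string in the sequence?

aaaaaaaaaaaassssssjjjjjjjjjnnnnnnnnnnnnnnn

Reading off run lengths: a runs 2, 4, 6, 8, 10; s runs 1, 2, 3, 4, 5; j runs 4, 5, 6, 7, 8; n runs 5, 7, 9, 11, 13 — each is linear in n (n = 1, 2, …).
For the next term, n = 6, so the run lengths are 12, 6, 9, 15.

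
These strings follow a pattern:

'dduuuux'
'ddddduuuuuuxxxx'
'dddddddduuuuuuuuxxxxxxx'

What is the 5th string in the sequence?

dddddddddddddduuuuuuuuuuuuxxxxxxxxxxxxx

Each string has the form d^{3n-1} u^{2n+2} x^{3n-2} (n = 1, 2, …).
Setting n = 5 gives 14, 12, 13 characters in each block.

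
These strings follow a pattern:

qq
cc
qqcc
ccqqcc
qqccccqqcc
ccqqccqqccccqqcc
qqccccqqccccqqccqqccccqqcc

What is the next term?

From term 3 onward, concatenate the second-to-last term with the last: qq·cc = qqcc, cc·qqcc = ccqqcc, …
Continuing: ccqqccqqccccqqcc · qqccccqqccccqqccqqccccqqcc gives term 8.

ccqqccqqccccqqccqqccccqqccccqqccqqccccqqcc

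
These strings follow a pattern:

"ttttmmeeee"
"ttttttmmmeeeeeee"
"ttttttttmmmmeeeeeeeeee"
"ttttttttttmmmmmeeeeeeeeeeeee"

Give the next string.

Reading off run lengths: t runs 4, 6, 8, 10; m runs 2, 3, 4, 5; e runs 4, 7, 10, 13 — each is linear in n (n = 1, 2, …).
At n = 5 the blocks have lengths 12, 6, 16.

ttttttttttttmmmmmmeeeeeeeeeeeeeeee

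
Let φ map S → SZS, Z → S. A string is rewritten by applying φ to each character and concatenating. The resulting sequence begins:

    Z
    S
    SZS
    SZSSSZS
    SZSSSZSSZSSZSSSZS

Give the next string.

Rewriting the 17 symbols of SZSSSZSSZSSZSSSZS one by one yields SZS S SZS SZS SZS S SZS SZS S SZS SZS S SZS SZS SZS S SZS; concatenated:

SZSSSZSSZSSZSSSZSSZSSSZSSZSSSZSSZSSZSSSZS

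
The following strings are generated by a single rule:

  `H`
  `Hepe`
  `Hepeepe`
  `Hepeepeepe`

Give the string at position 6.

Every step adds epe to the end: s(k+1) = s(k)·epe.
From Hepeepeepe, 2 further steps: Hepeepeepe → Hepeepeepeepe → (answer).

Hepeepeepeepeepe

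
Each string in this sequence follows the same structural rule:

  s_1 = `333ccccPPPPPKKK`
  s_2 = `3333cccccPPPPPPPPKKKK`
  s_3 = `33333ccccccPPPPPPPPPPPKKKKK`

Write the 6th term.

Term n consists of n+1 3's, followed by n+2 c's, followed by 3n-1 P's, followed by n+1 K's, where the shown terms are n = 2, 3, 4.
At n = 7 the blocks have lengths 8, 9, 20, 8.

33333333cccccccccPPPPPPPPPPPPPPPPPPPPKKKKKKKK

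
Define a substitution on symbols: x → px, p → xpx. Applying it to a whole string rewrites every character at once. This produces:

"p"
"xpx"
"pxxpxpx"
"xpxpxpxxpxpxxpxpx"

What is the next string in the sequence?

pxxpxpxxpxpxxpxpxpxxpxpxxpxpxpxxpxpxxpxpx

φ(xpxpxpxxpxpxxpxpx) expands symbol-by-symbol to px xpx px xpx px xpx px px xpx px xpx px px xpx px xpx px; joining the 17 pieces gives the next term.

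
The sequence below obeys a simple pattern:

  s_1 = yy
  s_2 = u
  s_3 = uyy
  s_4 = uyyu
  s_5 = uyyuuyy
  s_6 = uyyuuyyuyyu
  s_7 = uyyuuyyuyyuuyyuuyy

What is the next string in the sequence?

uyyuuyyuyyuuyyuuyyuyyuuyyuyyu

Each term (from the third on) is the previous term followed by the one before it: term 3 = u·yy = uyy.
So term 8 is uyyuuyyuyyuuyyuuyy·uyyuuyyuyyu.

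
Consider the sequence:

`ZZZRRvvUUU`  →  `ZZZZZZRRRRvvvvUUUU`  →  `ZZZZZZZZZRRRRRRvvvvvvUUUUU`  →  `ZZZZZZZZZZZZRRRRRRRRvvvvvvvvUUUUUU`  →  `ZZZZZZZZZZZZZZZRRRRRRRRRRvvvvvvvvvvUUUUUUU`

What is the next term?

Reading off run lengths: Z runs 3, 6, 9, 12, 15; R runs 2, 4, 6, 8, 10; v runs 2, 4, 6, 8, 10; U runs 3, 4, 5, 6, 7 — each is linear in n (n = 1, 2, …).
At n = 6 the blocks have lengths 18, 12, 12, 8.

ZZZZZZZZZZZZZZZZZZRRRRRRRRRRRRvvvvvvvvvvvvUUUUUUUU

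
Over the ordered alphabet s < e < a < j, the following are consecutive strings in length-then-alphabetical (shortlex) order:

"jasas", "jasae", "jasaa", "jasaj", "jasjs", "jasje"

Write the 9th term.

jaess

Advancing 3 positions from jasje through jasje → jasja → jasjj reaches term 9.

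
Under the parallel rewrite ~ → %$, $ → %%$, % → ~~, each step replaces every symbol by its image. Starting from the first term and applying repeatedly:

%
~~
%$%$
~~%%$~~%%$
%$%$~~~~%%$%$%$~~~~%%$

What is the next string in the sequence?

Rewriting the 22 symbols of %$%$~~~~%%$%$%$~~~~%%$ one by one yields ~~ %%$ ~~ %%$ %$ %$ %$ %$ ~~ ~~ %%$ ~~ %%$ ~~ %%$ %$ %$ %$ %$ ~~ ~~ %%$; concatenated:

~~%%$~~%%$%$%$%$%$~~~~%%$~~%%$~~%%$%$%$%$%$~~~~%%$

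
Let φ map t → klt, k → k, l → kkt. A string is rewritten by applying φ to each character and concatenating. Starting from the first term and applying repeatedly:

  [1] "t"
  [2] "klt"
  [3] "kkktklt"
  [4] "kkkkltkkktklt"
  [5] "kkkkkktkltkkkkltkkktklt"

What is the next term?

Rewriting the 23 symbols of kkkkkktkltkkkkltkkktklt one by one yields k k k k k k klt k kkt klt k k k k kkt klt k k k klt k kkt klt; concatenated:

kkkkkkkltkkktkltkkkkkktkltkkkkltkkktklt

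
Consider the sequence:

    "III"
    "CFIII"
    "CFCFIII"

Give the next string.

The strings grow by a fixed prefix CF each time.
So the next term is CF·CFCFIII.

CFCFCFIII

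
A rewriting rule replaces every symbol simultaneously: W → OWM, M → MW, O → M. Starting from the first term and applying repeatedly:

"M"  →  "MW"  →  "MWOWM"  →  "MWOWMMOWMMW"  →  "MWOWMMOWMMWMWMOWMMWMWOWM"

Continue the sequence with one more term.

MWOWMMOWMMWMWMOWMMWMWOWMMWOWMMWMOWMMWMWOWMMWOWMMOWMMW

Replace each of the 24 characters of MWOWMMOWMMWMWMOWMMWMWOWM in place — MW OWM M OWM MW MW M OWM MW MW OWM MW OWM MW M OWM MW MW OWM MW OWM M OWM MW — and concatenate.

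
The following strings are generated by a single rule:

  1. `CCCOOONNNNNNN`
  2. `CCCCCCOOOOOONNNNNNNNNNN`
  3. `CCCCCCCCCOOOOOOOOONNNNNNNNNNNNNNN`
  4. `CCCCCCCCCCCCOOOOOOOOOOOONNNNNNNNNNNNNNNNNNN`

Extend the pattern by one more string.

CCCCCCCCCCCCCCCOOOOOOOOOOOOOOONNNNNNNNNNNNNNNNNNNNNNN

Term n consists of 3n C's, followed by 3n O's, followed by 4n+3 N's (n = 1, 2, …).
For the next term, n = 5, so the run lengths are 15, 15, 23.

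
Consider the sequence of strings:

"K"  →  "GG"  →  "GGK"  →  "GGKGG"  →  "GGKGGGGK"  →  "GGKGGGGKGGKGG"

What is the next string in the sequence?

GGKGGGGKGGKGGGGKGGGGK

From term 3 onward, concatenate the last term with the second-to-last: GG·K = GGK, GGK·GG = GGKGG, …
Continuing: GGKGGGGKGGKGG · GGKGGGGK gives term 7.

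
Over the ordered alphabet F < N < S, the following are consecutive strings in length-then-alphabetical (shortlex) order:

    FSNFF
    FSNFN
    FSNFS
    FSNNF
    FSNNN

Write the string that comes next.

The successor of FSNNN increments the rightmost position that isn't already S and resets every position after it to F.

FSNNS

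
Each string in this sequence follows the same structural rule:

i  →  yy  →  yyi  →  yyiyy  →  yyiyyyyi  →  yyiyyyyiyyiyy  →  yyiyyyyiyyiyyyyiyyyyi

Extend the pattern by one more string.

From term 3 onward, concatenate the last term with the second-to-last: yy·i = yyi, yyi·yy = yyiyy, …
Continuing: yyiyyyyiyyiyyyyiyyyyi · yyiyyyyiyyiyy gives term 8.

yyiyyyyiyyiyyyyiyyyyiyyiyyyyiyyiyy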